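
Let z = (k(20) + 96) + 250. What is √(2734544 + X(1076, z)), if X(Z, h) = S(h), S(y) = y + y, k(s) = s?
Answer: 2*√683819 ≈ 1653.9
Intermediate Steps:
S(y) = 2*y
z = 366 (z = (20 + 96) + 250 = 116 + 250 = 366)
X(Z, h) = 2*h
√(2734544 + X(1076, z)) = √(2734544 + 2*366) = √(2734544 + 732) = √2735276 = 2*√683819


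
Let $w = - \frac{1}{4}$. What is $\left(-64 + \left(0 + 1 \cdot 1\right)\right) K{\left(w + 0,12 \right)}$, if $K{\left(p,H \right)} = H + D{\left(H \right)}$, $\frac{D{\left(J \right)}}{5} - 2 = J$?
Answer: $-5166$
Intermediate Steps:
$D{\left(J \right)} = 10 + 5 J$
$w = - \frac{1}{4}$ ($w = \left(-1\right) \frac{1}{4} = - \frac{1}{4} \approx -0.25$)
$K{\left(p,H \right)} = 10 + 6 H$ ($K{\left(p,H \right)} = H + \left(10 + 5 H\right) = 10 + 6 H$)
$\left(-64 + \left(0 + 1 \cdot 1\right)\right) K{\left(w + 0,12 \right)} = \left(-64 + \left(0 + 1 \cdot 1\right)\right) \left(10 + 6 \cdot 12\right) = \left(-64 + \left(0 + 1\right)\right) \left(10 + 72\right) = \left(-64 + 1\right) 82 = \left(-63\right) 82 = -5166$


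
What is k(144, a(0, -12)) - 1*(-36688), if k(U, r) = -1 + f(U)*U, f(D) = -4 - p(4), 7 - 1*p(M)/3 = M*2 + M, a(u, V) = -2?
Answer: 38271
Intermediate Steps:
p(M) = 21 - 9*M (p(M) = 21 - 3*(M*2 + M) = 21 - 3*(2*M + M) = 21 - 9*M)
f(D) = 11 (f(D) = -4 - (21 - 9*4) = -4 - (21 - 36) = -4 - 1*(-15) = -4 + 15 = 11)
k(U, r) = -1 + 11*U
k(144, a(0, -12)) - 1*(-36688) = (-1 + 11*144) - 1*(-36688) = (-1 + 1584) + 36688 = 1583 + 36688 = 38271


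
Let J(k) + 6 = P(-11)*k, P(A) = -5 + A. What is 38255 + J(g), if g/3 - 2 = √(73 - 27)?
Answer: 38153 - 48*√46 ≈ 37827.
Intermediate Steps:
g = 6 + 3*√46 (g = 6 + 3*√(73 - 27) = 6 + 3*√46 ≈ 26.347)
J(k) = -6 - 16*k (J(k) = -6 + (-5 - 11)*k = -6 - 16*k)
38255 + J(g) = 38255 + (-6 - 16*(6 + 3*√46)) = 38255 + (-6 + (-96 - 48*√46)) = 38255 + (-102 - 48*√46) = 38153 - 48*√46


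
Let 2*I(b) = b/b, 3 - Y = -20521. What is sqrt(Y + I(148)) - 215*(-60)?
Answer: 12900 + 3*sqrt(9122)/2 ≈ 13043.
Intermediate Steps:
Y = 20524 (Y = 3 - 1*(-20521) = 3 + 20521 = 20524)
I(b) = 1/2 (I(b) = (b/b)/2 = (1/2)*1 = 1/2)
sqrt(Y + I(148)) - 215*(-60) = sqrt(20524 + 1/2) - 215*(-60) = sqrt(41049/2) - 1*(-12900) = 3*sqrt(9122)/2 + 12900 = 12900 + 3*sqrt(9122)/2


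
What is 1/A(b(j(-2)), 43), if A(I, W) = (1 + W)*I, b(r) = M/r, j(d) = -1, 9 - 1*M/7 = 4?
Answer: -1/1540 ≈ -0.00064935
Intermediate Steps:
M = 35 (M = 63 - 7*4 = 63 - 28 = 35)
b(r) = 35/r
A(I, W) = I*(1 + W)
1/A(b(j(-2)), 43) = 1/((35/(-1))*(1 + 43)) = 1/((35*(-1))*44) = 1/(-35*44) = 1/(-1540) = -1/1540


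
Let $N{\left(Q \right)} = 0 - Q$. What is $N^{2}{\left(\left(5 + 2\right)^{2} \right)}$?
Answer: $2401$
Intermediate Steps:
$N{\left(Q \right)} = - Q$
$N^{2}{\left(\left(5 + 2\right)^{2} \right)} = \left(- \left(5 + 2\right)^{2}\right)^{2} = \left(- 7^{2}\right)^{2} = \left(\left(-1\right) 49\right)^{2} = \left(-49\right)^{2} = 2401$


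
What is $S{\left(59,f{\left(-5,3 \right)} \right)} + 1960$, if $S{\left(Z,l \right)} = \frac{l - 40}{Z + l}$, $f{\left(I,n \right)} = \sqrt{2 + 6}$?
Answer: $\frac{6804712}{3473} + \frac{198 \sqrt{2}}{3473} \approx 1959.4$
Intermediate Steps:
$f{\left(I,n \right)} = 2 \sqrt{2}$ ($f{\left(I,n \right)} = \sqrt{8} = 2 \sqrt{2}$)
$S{\left(Z,l \right)} = \frac{-40 + l}{Z + l}$
$S{\left(59,f{\left(-5,3 \right)} \right)} + 1960 = \frac{-40 + 2 \sqrt{2}}{59 + 2 \sqrt{2}} + 1960 = 1960 + \frac{-40 + 2 \sqrt{2}}{59 + 2 \sqrt{2}}$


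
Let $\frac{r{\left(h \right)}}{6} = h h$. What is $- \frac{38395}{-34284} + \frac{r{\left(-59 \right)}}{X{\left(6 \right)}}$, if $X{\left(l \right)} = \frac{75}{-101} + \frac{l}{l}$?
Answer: $\frac{36161308147}{445692} \approx 81135.0$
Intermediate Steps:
$r{\left(h \right)} = 6 h^{2}$ ($r{\left(h \right)} = 6 h h = 6 h^{2}$)
$X{\left(l \right)} = \frac{26}{101}$ ($X{\left(l \right)} = 75 \left(- \frac{1}{101}\right) + 1 = - \frac{75}{101} + 1 = \frac{26}{101}$)
$- \frac{38395}{-34284} + \frac{r{\left(-59 \right)}}{X{\left(6 \right)}} = - \frac{38395}{-34284} + \frac{6 \left(-59\right)^{2}}{\frac{26}{101}} = \left(-38395\right) \left(- \frac{1}{34284}\right) + 6 \cdot 3481 \cdot \frac{101}{26} = \frac{38395}{34284} + 20886 \cdot \frac{101}{26} = \frac{38395}{34284} + \frac{1054743}{13} = \frac{36161308147}{445692}$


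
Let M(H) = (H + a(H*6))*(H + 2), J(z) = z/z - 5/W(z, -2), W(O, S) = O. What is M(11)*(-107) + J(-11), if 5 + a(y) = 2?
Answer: -122392/11 ≈ -11127.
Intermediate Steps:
a(y) = -3 (a(y) = -5 + 2 = -3)
J(z) = 1 - 5/z (J(z) = z/z - 5/z = 1 - 5/z)
M(H) = (-3 + H)*(2 + H) (M(H) = (H - 3)*(H + 2) = (-3 + H)*(2 + H))
M(11)*(-107) + J(-11) = (-6 + 11² - 1*11)*(-107) + (-5 - 11)/(-11) = (-6 + 121 - 11)*(-107) - 1/11*(-16) = 104*(-107) + 16/11 = -11128 + 16/11 = -122392/11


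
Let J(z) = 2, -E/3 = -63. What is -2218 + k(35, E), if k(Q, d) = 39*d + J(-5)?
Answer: 5155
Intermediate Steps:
E = 189 (E = -3*(-63) = 189)
k(Q, d) = 2 + 39*d (k(Q, d) = 39*d + 2 = 2 + 39*d)
-2218 + k(35, E) = -2218 + (2 + 39*189) = -2218 + (2 + 7371) = -2218 + 7373 = 5155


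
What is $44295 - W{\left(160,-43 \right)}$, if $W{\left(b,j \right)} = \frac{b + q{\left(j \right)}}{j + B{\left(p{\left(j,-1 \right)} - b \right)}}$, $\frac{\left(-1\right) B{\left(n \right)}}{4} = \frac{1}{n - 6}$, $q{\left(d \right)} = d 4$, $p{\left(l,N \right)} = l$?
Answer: $\frac{397899477}{8983} \approx 44295.0$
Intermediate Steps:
$q{\left(d \right)} = 4 d$
$B{\left(n \right)} = - \frac{4}{-6 + n}$ ($B{\left(n \right)} = - \frac{4}{n - 6} = - \frac{4}{-6 + n}$)
$W{\left(b,j \right)} = \frac{b + 4 j}{j - \frac{4}{-6 + j - b}}$ ($W{\left(b,j \right)} = \frac{b + 4 j}{j - \frac{4}{-6 - \left(b - j\right)}} = \frac{b + 4 j}{j - \frac{4}{-6 + j - b}}$)
$44295 - W{\left(160,-43 \right)} = 44295 - \frac{\left(160 + 4 \left(-43\right)\right) \left(6 + 160 - -43\right)}{4 - 43 \left(6 + 160 - -43\right)} = 44295 - \frac{\left(160 - 172\right) \left(6 + 160 + 43\right)}{4 - 43 \left(6 + 160 + 43\right)} = 44295 - \frac{1}{4 - 8987} \left(-12\right) 209 = 44295 - \frac{1}{-8983} \left(-12\right) 209 = 44295 - \left(- \frac{1}{8983}\right) \left(-12\right) 209 = 44295 - \frac{2508}{8983} = \frac{397899477}{8983}$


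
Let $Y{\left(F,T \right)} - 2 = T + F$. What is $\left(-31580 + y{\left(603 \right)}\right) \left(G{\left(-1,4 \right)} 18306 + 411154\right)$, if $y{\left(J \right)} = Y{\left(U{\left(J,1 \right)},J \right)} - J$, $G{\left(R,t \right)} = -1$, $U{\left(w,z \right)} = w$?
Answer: $-12168466800$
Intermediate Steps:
$Y{\left(F,T \right)} = 2 + F + T$ ($Y{\left(F,T \right)} = 2 + \left(T + F\right) = 2 + \left(F + T\right) = 2 + F + T$)
$y{\left(J \right)} = 2 + J$ ($y{\left(J \right)} = \left(2 + J + J\right) - J = \left(2 + 2 J\right) - J = 2 + J$)
$\left(-31580 + y{\left(603 \right)}\right) \left(G{\left(-1,4 \right)} 18306 + 411154\right) = \left(-31580 + \left(2 + 603\right)\right) \left(\left(-1\right) 18306 + 411154\right) = \left(-31580 + 605\right) \left(-18306 + 411154\right) = \left(-30975\right) 392848 = -12168466800$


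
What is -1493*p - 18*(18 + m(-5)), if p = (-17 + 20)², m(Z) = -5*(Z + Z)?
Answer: -14661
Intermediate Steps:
m(Z) = -10*Z
p = 9 (p = 3² = 9)
-1493*p - 18*(18 + m(-5)) = -1493*9 - 18*(18 - 10*(-5)) = -13437 - 18*(18 + 50) = -13437 - 18*68 = -13437 - 1224 = -14661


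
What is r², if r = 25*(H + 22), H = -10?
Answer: 90000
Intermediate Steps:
r = 300 (r = 25*(-10 + 22) = 25*12 = 300)
r² = 300² = 90000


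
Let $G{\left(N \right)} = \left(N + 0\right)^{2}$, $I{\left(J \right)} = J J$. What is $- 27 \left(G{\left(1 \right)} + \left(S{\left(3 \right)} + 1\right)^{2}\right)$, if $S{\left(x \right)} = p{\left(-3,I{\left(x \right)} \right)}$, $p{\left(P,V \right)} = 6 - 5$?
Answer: $-135$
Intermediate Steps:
$I{\left(J \right)} = J^{2}$
$p{\left(P,V \right)} = 1$
$S{\left(x \right)} = 1$
$G{\left(N \right)} = N^{2}$
$- 27 \left(G{\left(1 \right)} + \left(S{\left(3 \right)} + 1\right)^{2}\right) = - 27 \left(1^{2} + \left(1 + 1\right)^{2}\right) = - 27 \left(1 + 2^{2}\right) = - 27 \left(1 + 4\right) = \left(-27\right) 5 = -135$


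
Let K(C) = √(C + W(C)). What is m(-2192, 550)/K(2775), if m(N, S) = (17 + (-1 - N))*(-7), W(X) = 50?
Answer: -15456*√113/565 ≈ -290.80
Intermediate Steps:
K(C) = √(50 + C) (K(C) = √(C + 50) = √(50 + C))
m(N, S) = -112 + 7*N (m(N, S) = (16 - N)*(-7) = -112 + 7*N)
m(-2192, 550)/K(2775) = (-112 + 7*(-2192))/(√(50 + 2775)) = (-112 - 15344)/(√2825) = -15456*√113/565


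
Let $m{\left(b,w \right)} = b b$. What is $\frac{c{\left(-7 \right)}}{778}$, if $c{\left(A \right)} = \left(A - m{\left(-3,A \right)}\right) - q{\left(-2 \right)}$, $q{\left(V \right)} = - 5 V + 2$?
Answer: $- \frac{14}{389} \approx -0.03599$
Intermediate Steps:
$m{\left(b,w \right)} = b^{2}$
$q{\left(V \right)} = 2 - 5 V$
$c{\left(A \right)} = -21 + A$ ($c{\left(A \right)} = \left(A - \left(-3\right)^{2}\right) - \left(2 - -10\right) = \left(A - 9\right) - \left(2 + 10\right) = \left(A - 9\right) - 12 = \left(-9 + A\right) - 12 = -21 + A$)
$\frac{c{\left(-7 \right)}}{778} = \frac{-21 - 7}{778} = \left(-28\right) \frac{1}{778} = - \frac{14}{389}$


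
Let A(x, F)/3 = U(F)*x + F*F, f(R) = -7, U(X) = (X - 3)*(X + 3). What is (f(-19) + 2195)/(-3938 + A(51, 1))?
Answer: -2188/5159 ≈ -0.42411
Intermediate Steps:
U(X) = (-3 + X)*(3 + X)
A(x, F) = 3*F**2 + 3*x*(-9 + F**2) (A(x, F) = 3*((-9 + F**2)*x + F*F) = 3*(x*(-9 + F**2) + F**2) = 3*(F**2 + x*(-9 + F**2)) = 3*F**2 + 3*x*(-9 + F**2))
(f(-19) + 2195)/(-3938 + A(51, 1)) = (-7 + 2195)/(-3938 + (3*1**2 + 3*51*(-9 + 1**2))) = 2188/(-3938 + (3*1 + 3*51*(-9 + 1))) = 2188/(-3938 + (3 + 3*51*(-8))) = 2188/(-3938 + (3 - 1224)) = 2188/(-3938 - 1221) = 2188/(-5159) = 2188*(-1/5159) = -2188/5159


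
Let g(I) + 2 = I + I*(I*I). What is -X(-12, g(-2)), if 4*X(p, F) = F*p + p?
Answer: -33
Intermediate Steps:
g(I) = -2 + I + I³ (g(I) = -2 + (I + I*(I*I)) = -2 + (I + I*I²) = -2 + (I + I³) = -2 + I + I³)
X(p, F) = p/4 + F*p/4 (X(p, F) = (F*p + p)/4 = (p + F*p)/4 = p/4 + F*p/4)
-X(-12, g(-2)) = -(-12)*(1 + (-2 - 2 + (-2)³))/4 = -(-12)*(1 + (-2 - 2 - 8))/4 = -(-12)*(1 - 12)/4 = -(-12)*(-11)/4 = -1*33 = -33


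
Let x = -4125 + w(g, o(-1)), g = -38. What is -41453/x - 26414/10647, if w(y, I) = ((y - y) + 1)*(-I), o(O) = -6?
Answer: 110850275/14618331 ≈ 7.5830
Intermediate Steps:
w(y, I) = -I (w(y, I) = (0 + 1)*(-I) = 1*(-I) = -I)
x = -4119 (x = -4125 - 1*(-6) = -4125 + 6 = -4119)
-41453/x - 26414/10647 = -41453/(-4119) - 26414/10647 = -41453*(-1/4119) - 26414*1/10647 = 41453/4119 - 26414/10647 = 110850275/14618331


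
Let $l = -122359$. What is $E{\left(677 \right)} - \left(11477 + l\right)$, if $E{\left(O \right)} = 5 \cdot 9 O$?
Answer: $141347$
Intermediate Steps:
$E{\left(O \right)} = 45 O$
$E{\left(677 \right)} - \left(11477 + l\right) = 45 \cdot 677 - \left(11477 - 122359\right) = 30465 - -110882 = 30465 + 110882 = 141347$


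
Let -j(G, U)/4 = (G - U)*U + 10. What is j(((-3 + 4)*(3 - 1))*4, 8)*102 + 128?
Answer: -3952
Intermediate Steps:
j(G, U) = -40 - 4*U*(G - U) (j(G, U) = -4*((G - U)*U + 10) = -4*(U*(G - U) + 10) = -4*(10 + U*(G - U)) = -40 - 4*U*(G - U))
j(((-3 + 4)*(3 - 1))*4, 8)*102 + 128 = (-40 + 4*8² - 4*((-3 + 4)*(3 - 1))*4*8)*102 + 128 = (-40 + 4*64 - 4*(1*2)*4*8)*102 + 128 = (-40 + 256 - 4*2*4*8)*102 + 128 = (-40 + 256 - 4*8*8)*102 + 128 = (-40 + 256 - 256)*102 + 128 = -40*102 + 128 = -4080 + 128 = -3952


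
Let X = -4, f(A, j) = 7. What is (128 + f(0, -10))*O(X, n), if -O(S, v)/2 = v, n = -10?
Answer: 2700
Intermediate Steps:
O(S, v) = -2*v
(128 + f(0, -10))*O(X, n) = (128 + 7)*(-2*(-10)) = 135*20 = 2700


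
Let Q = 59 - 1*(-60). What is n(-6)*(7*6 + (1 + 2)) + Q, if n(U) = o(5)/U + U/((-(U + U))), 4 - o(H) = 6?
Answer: 223/2 ≈ 111.50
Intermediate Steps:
o(H) = -2 (o(H) = 4 - 1*6 = 4 - 6 = -2)
n(U) = -½ - 2/U (n(U) = -2/U + U/((-(U + U))) = -2/U + U/((-2*U)) = -2/U + U*(-1/(2*U)) = -2/U - ½ = -½ - 2/U)
Q = 119 (Q = 59 + 60 = 119)
n(-6)*(7*6 + (1 + 2)) + Q = ((½)*(-4 - 1*(-6))/(-6))*(7*6 + (1 + 2)) + 119 = ((½)*(-⅙)*(-4 + 6))*(42 + 3) + 119 = ((½)*(-⅙)*2)*45 + 119 = -⅙*45 + 119 = -15/2 + 119 = 223/2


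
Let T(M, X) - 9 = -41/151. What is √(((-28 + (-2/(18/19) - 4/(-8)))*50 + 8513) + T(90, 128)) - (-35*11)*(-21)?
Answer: -8085 + √1444912054/453 ≈ -8001.1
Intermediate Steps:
T(M, X) = 1318/151 (T(M, X) = 9 - 41/151 = 1318/151)
√(((-28 + (-2/(18/19) - 4/(-8)))*50 + 8513) + T(90, 128)) - (-35*11)*(-21) = √(((-28 + (-2/(18/19) - 4/(-8)))*50 + 8513) + 1318/151) - (-35*11)*(-21) = √(((-28 + (-2/(18*(1/19)) - 4*(-⅛)))*50 + 8513) + 1318/151) - (-385)*(-21) = √(((-28 + (-2/18/19 + ½))*50 + 8513) + 1318/151) - 1*8085 = √(((-28 + (-2*19/18 + ½))*50 + 8513) + 1318/151) - 8085 = √(((-28 + (-19/9 + ½))*50 + 8513) + 1318/151) - 8085 = √(((-28 - 29/18)*50 + 8513) + 1318/151) - 8085 = √((-533/18*50 + 8513) + 1318/151) - 8085 = √((-13325/9 + 8513) + 1318/151) - 8085 = √(63292/9 + 1318/151) - 8085 = √(9568954/1359) - 8085 = √1444912054/453 - 8085 = -8085 + √1444912054/453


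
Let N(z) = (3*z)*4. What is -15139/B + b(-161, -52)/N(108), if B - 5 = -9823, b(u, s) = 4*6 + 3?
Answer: 368245/235632 ≈ 1.5628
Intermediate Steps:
b(u, s) = 27 (b(u, s) = 24 + 3 = 27)
B = -9818 (B = 5 - 9823 = -9818)
N(z) = 12*z
-15139/B + b(-161, -52)/N(108) = -15139/(-9818) + 27/((12*108)) = -15139*(-1/9818) + 27/1296 = 15139/9818 + 27*(1/1296) = 15139/9818 + 1/48 = 368245/235632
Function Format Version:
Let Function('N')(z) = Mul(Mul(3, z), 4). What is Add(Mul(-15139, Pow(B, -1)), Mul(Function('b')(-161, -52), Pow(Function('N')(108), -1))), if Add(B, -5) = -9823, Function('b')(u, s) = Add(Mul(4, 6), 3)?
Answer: Rational(368245, 235632) ≈ 1.5628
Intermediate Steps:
Function('b')(u, s) = 27 (Function('b')(u, s) = Add(24, 3) = 27)
B = -9818 (B = Add(5, -9823) = -9818)
Function('N')(z) = Mul(12, z)
Add(Mul(-15139, Pow(B, -1)), Mul(Function('b')(-161, -52), Pow(Function('N')(108), -1))) = Add(Mul(-15139, Pow(-9818, -1)), Mul(27, Pow(Mul(12, 108), -1))) = Add(Mul(-15139, Rational(-1, 9818)), Mul(27, Pow(1296, -1))) = Add(Rational(15139, 9818), Mul(27, Rational(1, 1296))) = Add(Rational(15139, 9818), Rational(1, 48)) = Rational(368245, 235632)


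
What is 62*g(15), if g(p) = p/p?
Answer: 62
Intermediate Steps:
g(p) = 1
62*g(15) = 62*1 = 62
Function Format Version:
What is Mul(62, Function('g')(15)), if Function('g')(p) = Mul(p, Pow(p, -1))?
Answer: 62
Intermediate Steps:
Function('g')(p) = 1
Mul(62, Function('g')(15)) = Mul(62, 1) = 62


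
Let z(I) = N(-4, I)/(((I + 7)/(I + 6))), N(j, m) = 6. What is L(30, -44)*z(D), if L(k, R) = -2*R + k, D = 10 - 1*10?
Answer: 4248/7 ≈ 606.86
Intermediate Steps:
D = 0 (D = 10 - 10 = 0)
z(I) = 6*(6 + I)/(7 + I) (z(I) = 6/(((I + 7)/(I + 6))) = 6/(((7 + I)/(6 + I))) = 6*((6 + I)/(7 + I)) = 6*(6 + I)/(7 + I))
L(k, R) = k - 2*R
L(30, -44)*z(D) = (30 - 2*(-44))*(6*(6 + 0)/(7 + 0)) = (30 + 88)*(6*6/7) = 118*(6*(⅐)*6) = 118*(36/7) = 4248/7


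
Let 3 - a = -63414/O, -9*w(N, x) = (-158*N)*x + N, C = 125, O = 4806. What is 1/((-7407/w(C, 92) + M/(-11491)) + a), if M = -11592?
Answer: 619372081875/10632670733021 ≈ 0.058252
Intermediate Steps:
w(N, x) = -N/9 + 158*N*x/9 (w(N, x) = -((-158*N)*x + N)/9 = -(-158*N*x + N)/9 = -(N - 158*N*x)/9 = -N/9 + 158*N*x/9)
a = 4324/267 (a = 3 - (-63414)/4806 = 3 - 1*(-3523/267) = 3 + 3523/267 = 4324/267 ≈ 16.195)
1/((-7407/w(C, 92) + M/(-11491)) + a) = 1/((-7407*9/(125*(-1 + 158*92)) - 11592/(-11491)) + 4324/267) = 1/((-7407*9/(125*(-1 + 14536)) - 11592*(-1/11491)) + 4324/267) = 1/((-7407/((1/9)*125*14535) + 11592/11491) + 4324/267) = 1/((-7407/201875 + 11592/11491) + 4324/267) = 1/(2255021163/2319745625 + 4324/267) = 1/(10632670733021/619372081875) = 619372081875/10632670733021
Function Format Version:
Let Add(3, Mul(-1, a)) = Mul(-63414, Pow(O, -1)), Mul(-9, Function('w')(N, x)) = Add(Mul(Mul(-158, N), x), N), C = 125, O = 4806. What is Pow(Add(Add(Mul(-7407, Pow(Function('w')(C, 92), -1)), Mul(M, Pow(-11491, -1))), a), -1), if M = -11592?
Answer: Rational(619372081875, 10632670733021) ≈ 0.058252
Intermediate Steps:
Function('w')(N, x) = Add(Mul(Rational(-1, 9), N), Mul(Rational(158, 9), N, x)) (Function('w')(N, x) = Mul(Rational(-1, 9), Add(Mul(Mul(-158, N), x), N)) = Mul(Rational(-1, 9), Add(Mul(-158, N, x), N)) = Mul(Rational(-1, 9), Add(N, Mul(-158, N, x))) = Add(Mul(Rational(-1, 9), N), Mul(Rational(158, 9), N, x)))
a = Rational(4324, 267) (a = Add(3, Mul(-1, Mul(-63414, Pow(4806, -1)))) = Add(3, Mul(-1, Mul(-63414, Rational(1, 4806)))) = Add(3, Mul(-1, Rational(-3523, 267))) = Add(3, Rational(3523, 267)) = Rational(4324, 267) ≈ 16.195)
Pow(Add(Add(Mul(-7407, Pow(Function('w')(C, 92), -1)), Mul(M, Pow(-11491, -1))), a), -1) = Pow(Add(Add(Mul(-7407, Pow(Mul(Rational(1, 9), 125, Add(-1, Mul(158, 92))), -1)), Mul(-11592, Pow(-11491, -1))), Rational(4324, 267)), -1) = Pow(Add(Add(Mul(-7407, Pow(Mul(Rational(1, 9), 125, Add(-1, 14536)), -1)), Mul(-11592, Rational(-1, 11491))), Rational(4324, 267)), -1) = Pow(Add(Add(Mul(-7407, Pow(Mul(Rational(1, 9), 125, 14535), -1)), Rational(11592, 11491)), Rational(4324, 267)), -1) = Pow(Add(Add(Mul(-7407, Pow(201875, -1)), Rational(11592, 11491)), Rational(4324, 267)), -1) = Pow(Add(Add(Mul(-7407, Rational(1, 201875)), Rational(11592, 11491)), Rational(4324, 267)), -1) = Pow(Add(Add(Rational(-7407, 201875), Rational(11592, 11491)), Rational(4324, 267)), -1) = Pow(Add(Rational(2255021163, 2319745625), Rational(4324, 267)), -1) = Pow(Rational(10632670733021, 619372081875), -1) = Rational(619372081875, 10632670733021)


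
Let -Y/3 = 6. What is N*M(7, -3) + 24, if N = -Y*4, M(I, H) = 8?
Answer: 600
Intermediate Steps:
Y = -18 (Y = -3*6 = -18)
N = 72 (N = -1*(-18)*4 = 18*4 = 72)
N*M(7, -3) + 24 = 72*8 + 24 = 576 + 24 = 600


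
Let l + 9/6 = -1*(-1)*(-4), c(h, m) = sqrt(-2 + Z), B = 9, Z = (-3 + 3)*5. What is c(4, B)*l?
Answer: -11*I*sqrt(2)/2 ≈ -7.7782*I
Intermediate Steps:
Z = 0 (Z = 0*5 = 0)
c(h, m) = I*sqrt(2) (c(h, m) = sqrt(-2 + 0) = sqrt(-2) = I*sqrt(2))
l = -11/2 (l = -3/2 - 1*(-1)*(-4) = -3/2 + 1*(-4) = -3/2 - 4 = -11/2 ≈ -5.5000)
c(4, B)*l = (I*sqrt(2))*(-11/2) = -11*I*sqrt(2)/2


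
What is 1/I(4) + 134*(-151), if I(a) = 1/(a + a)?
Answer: -20226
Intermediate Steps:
I(a) = 1/(2*a)
1/I(4) + 134*(-151) = 1/((1/2)/4) + 134*(-151) = 1/((1/2)*(1/4)) - 20234 = 1/(1/8) - 20234 = 8 - 20234 = -20226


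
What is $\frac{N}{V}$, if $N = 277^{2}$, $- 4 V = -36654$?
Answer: $\frac{153458}{18327} \approx 8.3733$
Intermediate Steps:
$V = \frac{18327}{2}$ ($V = \left(- \frac{1}{4}\right) \left(-36654\right) = \frac{18327}{2} \approx 9163.5$)
$N = 76729$
$\frac{N}{V} = \frac{76729}{\frac{18327}{2}} = 76729 \cdot \frac{2}{18327} = \frac{153458}{18327}$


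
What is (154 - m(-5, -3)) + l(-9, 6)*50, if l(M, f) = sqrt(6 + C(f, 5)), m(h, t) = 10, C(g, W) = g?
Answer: 144 + 100*sqrt(3) ≈ 317.21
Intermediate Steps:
l(M, f) = sqrt(6 + f)
(154 - m(-5, -3)) + l(-9, 6)*50 = (154 - 1*10) + sqrt(6 + 6)*50 = (154 - 10) + sqrt(12)*50 = 144 + (2*sqrt(3))*50 = 144 + 100*sqrt(3)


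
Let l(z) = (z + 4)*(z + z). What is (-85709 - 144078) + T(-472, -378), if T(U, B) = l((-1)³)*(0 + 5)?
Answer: -229817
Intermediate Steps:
l(z) = 2*z*(4 + z) (l(z) = (4 + z)*(2*z) = 2*z*(4 + z))
T(U, B) = -30 (T(U, B) = (2*(-1)³*(4 + (-1)³))*(0 + 5) = (2*(-1)*(4 - 1))*5 = (2*(-1)*3)*5 = -6*5 = -30)
(-85709 - 144078) + T(-472, -378) = (-85709 - 144078) - 30 = -229787 - 30 = -229817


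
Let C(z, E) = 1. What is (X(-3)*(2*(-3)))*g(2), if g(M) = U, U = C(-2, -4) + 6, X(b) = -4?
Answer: 168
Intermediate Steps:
U = 7 (U = 1 + 6 = 7)
g(M) = 7
(X(-3)*(2*(-3)))*g(2) = -8*(-3)*7 = -4*(-6)*7 = 24*7 = 168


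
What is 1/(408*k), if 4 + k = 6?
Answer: 1/816 ≈ 0.0012255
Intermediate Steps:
k = 2 (k = -4 + 6 = 2)
1/(408*k) = 1/(408*2) = 1/816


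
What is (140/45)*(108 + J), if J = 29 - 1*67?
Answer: 1960/9 ≈ 217.78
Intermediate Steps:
J = -38 (J = 29 - 67 = -38)
(140/45)*(108 + J) = (140/45)*(108 - 38) = (140*(1/45))*70 = (28/9)*70 = 1960/9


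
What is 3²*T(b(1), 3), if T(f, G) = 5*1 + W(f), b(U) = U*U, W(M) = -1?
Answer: 36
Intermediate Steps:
b(U) = U²
T(f, G) = 4 (T(f, G) = 5*1 - 1 = 5 - 1 = 4)
3²*T(b(1), 3) = 3²*4 = 9*4 = 36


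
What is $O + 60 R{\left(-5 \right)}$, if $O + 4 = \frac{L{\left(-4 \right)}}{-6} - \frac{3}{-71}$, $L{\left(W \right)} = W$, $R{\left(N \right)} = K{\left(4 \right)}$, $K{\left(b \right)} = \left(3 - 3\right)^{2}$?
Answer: $- \frac{701}{213} \approx -3.2911$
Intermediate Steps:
$K{\left(b \right)} = 0$ ($K{\left(b \right)} = 0^{2} = 0$)
$R{\left(N \right)} = 0$
$O = - \frac{701}{213}$ ($O = -4 - \left(- \frac{3}{71} - \frac{2}{3}\right) = -4 - - \frac{151}{213} = -4 + \left(\frac{2}{3} + \frac{3}{71}\right) = -4 + \frac{151}{213} = - \frac{701}{213} \approx -3.2911$)
$O + 60 R{\left(-5 \right)} = - \frac{701}{213} + 60 \cdot 0 = - \frac{701}{213} + 0 = - \frac{701}{213}$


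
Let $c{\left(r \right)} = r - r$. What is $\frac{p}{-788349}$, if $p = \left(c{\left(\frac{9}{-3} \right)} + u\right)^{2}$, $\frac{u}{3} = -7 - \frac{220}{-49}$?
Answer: $- \frac{45387}{630941983} \approx -7.1935 \cdot 10^{-5}$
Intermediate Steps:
$c{\left(r \right)} = 0$
$u = - \frac{369}{49}$ ($u = 3 \left(-7 - \frac{220}{-49}\right) = 3 \left(-7 - 220 \left(- \frac{1}{49}\right)\right) = 3 \left(-7 - - \frac{220}{49}\right) = 3 \left(-7 + \frac{220}{49}\right) = 3 \left(- \frac{123}{49}\right) = - \frac{369}{49} \approx -7.5306$)
$p = \frac{136161}{2401}$ ($p = \left(0 - \frac{369}{49}\right)^{2} = \left(- \frac{369}{49}\right)^{2} = \frac{136161}{2401} \approx 56.71$)
$\frac{p}{-788349} = \frac{136161}{2401 \left(-788349\right)} = \frac{136161}{2401} \left(- \frac{1}{788349}\right) = - \frac{45387}{630941983}$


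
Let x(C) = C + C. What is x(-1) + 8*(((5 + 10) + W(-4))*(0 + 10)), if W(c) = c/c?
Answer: 1278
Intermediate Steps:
W(c) = 1
x(C) = 2*C
x(-1) + 8*(((5 + 10) + W(-4))*(0 + 10)) = 2*(-1) + 8*(((5 + 10) + 1)*(0 + 10)) = -2 + 8*((15 + 1)*10) = -2 + 8*(16*10) = -2 + 8*160 = -2 + 1280 = 1278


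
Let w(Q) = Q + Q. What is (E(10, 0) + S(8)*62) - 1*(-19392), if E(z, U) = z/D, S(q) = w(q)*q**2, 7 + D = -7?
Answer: 580155/7 ≈ 82879.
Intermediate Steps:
D = -14 (D = -7 - 7 = -14)
w(Q) = 2*Q
S(q) = 2*q**3 (S(q) = (2*q)*q**2 = 2*q**3)
E(z, U) = -z/14 (E(z, U) = z/(-14) = z*(-1/14) = -z/14)
(E(10, 0) + S(8)*62) - 1*(-19392) = (-1/14*10 + (2*8**3)*62) - 1*(-19392) = (-5/7 + (2*512)*62) + 19392 = (-5/7 + 1024*62) + 19392 = (-5/7 + 63488) + 19392 = 444411/7 + 19392 = 580155/7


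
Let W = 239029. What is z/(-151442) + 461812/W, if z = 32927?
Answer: 62067225021/36199029818 ≈ 1.7146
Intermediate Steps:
z/(-151442) + 461812/W = 32927/(-151442) + 461812/239029 = 32927*(-1/151442) + 461812*(1/239029) = -32927/151442 + 461812/239029 = 62067225021/36199029818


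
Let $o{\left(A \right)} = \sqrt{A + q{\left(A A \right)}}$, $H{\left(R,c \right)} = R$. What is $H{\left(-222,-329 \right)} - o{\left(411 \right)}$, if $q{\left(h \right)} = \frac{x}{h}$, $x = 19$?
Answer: $-222 - \frac{5 \sqrt{2777062}}{411} \approx -242.27$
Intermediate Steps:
$q{\left(h \right)} = \frac{19}{h}$
$o{\left(A \right)} = \sqrt{A + \frac{19}{A^{2}}}$ ($o{\left(A \right)} = \sqrt{A + \frac{19}{A A}} = \sqrt{A + \frac{19}{A^{2}}}$)
$H{\left(-222,-329 \right)} - o{\left(411 \right)} = -222 - \sqrt{411 + \frac{19}{168921}} = -222 - \sqrt{\frac{69426550}{168921}} = -222 - \frac{5 \sqrt{2777062}}{411}$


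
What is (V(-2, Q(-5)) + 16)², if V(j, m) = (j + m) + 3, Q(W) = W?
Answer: 144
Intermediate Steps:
V(j, m) = 3 + j + m
(V(-2, Q(-5)) + 16)² = ((3 - 2 - 5) + 16)² = (-4 + 16)² = 12² = 144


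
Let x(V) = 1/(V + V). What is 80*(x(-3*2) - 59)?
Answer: -14180/3 ≈ -4726.7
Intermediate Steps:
x(V) = 1/(2*V)
80*(x(-3*2) - 59) = 80*(1/(2*((-3*2))) - 59) = 80*((½)/(-6) - 59) = 80*((½)*(-⅙) - 59) = 80*(-1/12 - 59) = 80*(-709/12) = -14180/3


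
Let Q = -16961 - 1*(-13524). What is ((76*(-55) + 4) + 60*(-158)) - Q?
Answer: -10219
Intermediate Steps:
Q = -3437 (Q = -16961 + 13524 = -3437)
((76*(-55) + 4) + 60*(-158)) - Q = ((76*(-55) + 4) + 60*(-158)) - 1*(-3437) = ((-4180 + 4) - 9480) + 3437 = (-4176 - 9480) + 3437 = -13656 + 3437 = -10219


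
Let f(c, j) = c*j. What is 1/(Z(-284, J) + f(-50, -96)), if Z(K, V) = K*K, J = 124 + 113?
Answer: 1/85456 ≈ 1.1702e-5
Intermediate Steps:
J = 237
Z(K, V) = K²
1/(Z(-284, J) + f(-50, -96)) = 1/((-284)² - 50*(-96)) = 1/(80656 + 4800) = 1/85456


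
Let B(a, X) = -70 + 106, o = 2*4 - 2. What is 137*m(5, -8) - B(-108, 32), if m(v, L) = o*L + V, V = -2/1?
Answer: -6886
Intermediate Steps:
V = -2 (V = -2*1 = -2)
o = 6 (o = 8 - 2 = 6)
B(a, X) = 36
m(v, L) = -2 + 6*L (m(v, L) = 6*L - 2 = -2 + 6*L)
137*m(5, -8) - B(-108, 32) = 137*(-2 + 6*(-8)) - 1*36 = 137*(-2 - 48) - 36 = 137*(-50) - 36 = -6850 - 36 = -6886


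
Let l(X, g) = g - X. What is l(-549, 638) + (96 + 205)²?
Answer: 91788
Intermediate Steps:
l(-549, 638) + (96 + 205)² = (638 - 1*(-549)) + (96 + 205)² = (638 + 549) + 301² = 1187 + 90601 = 91788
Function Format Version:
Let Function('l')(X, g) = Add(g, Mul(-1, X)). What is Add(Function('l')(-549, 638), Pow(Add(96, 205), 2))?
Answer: 91788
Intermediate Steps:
Add(Function('l')(-549, 638), Pow(Add(96, 205), 2)) = Add(Add(638, Mul(-1, -549)), Pow(Add(96, 205), 2)) = Add(Add(638, 549), Pow(301, 2)) = Add(1187, 90601) = 91788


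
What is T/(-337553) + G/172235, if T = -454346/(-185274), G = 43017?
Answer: 1345098043334782/5385770754748335 ≈ 0.24975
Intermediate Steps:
T = 227173/92637 (T = -454346*(-1/185274) = 227173/92637 ≈ 2.4523)
T/(-337553) + G/172235 = (227173/92637)/(-337553) + 43017/172235 = (227173/92637)*(-1/337553) + 43017*(1/172235) = -227173/31269897261 + 43017/172235 = 1345098043334782/5385770754748335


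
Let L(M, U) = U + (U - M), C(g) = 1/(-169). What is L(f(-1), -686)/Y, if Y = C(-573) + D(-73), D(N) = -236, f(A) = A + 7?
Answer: 232882/39885 ≈ 5.8388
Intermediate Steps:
f(A) = 7 + A
C(g) = -1/169
L(M, U) = -M + 2*U
Y = -39885/169 (Y = -1/169 - 236 = -39885/169 ≈ -236.01)
L(f(-1), -686)/Y = (-(7 - 1) + 2*(-686))/(-39885/169) = (-1*6 - 1372)*(-169/39885) = (-6 - 1372)*(-169/39885) = -1378*(-169/39885) = 232882/39885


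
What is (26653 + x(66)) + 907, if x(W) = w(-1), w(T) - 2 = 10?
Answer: 27572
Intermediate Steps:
w(T) = 12 (w(T) = 2 + 10 = 12)
x(W) = 12
(26653 + x(66)) + 907 = (26653 + 12) + 907 = 26665 + 907 = 27572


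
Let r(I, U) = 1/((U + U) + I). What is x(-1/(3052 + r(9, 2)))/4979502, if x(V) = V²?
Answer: 169/7839052374784158 ≈ 2.1559e-14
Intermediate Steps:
r(I, U) = 1/(I + 2*U) (r(I, U) = 1/(2*U + I) = 1/(I + 2*U))
x(-1/(3052 + r(9, 2)))/4979502 = (-1/(3052 + 1/(9 + 2*2)))²/4979502 = (-1/(3052 + 1/(9 + 4)))²*(1/4979502) = (-1/(3052 + 1/13))²*(1/4979502) = (-1/39677/13)²*(1/4979502) = (-1*13/39677)²*(1/4979502) = (-13/39677)²*(1/4979502) = (169/1574264329)*(1/4979502) = 169/7839052374784158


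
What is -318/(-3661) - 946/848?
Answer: -1596821/1552264 ≈ -1.0287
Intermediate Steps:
-318/(-3661) - 946/848 = -318*(-1/3661) - 946*1/848 = 318/3661 - 473/424 = -1596821/1552264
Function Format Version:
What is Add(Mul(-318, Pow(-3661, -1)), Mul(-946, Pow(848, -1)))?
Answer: Rational(-1596821, 1552264) ≈ -1.0287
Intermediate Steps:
Add(Mul(-318, Pow(-3661, -1)), Mul(-946, Pow(848, -1))) = Add(Mul(-318, Rational(-1, 3661)), Mul(-946, Rational(1, 848))) = Add(Rational(318, 3661), Rational(-473, 424)) = Rational(-1596821, 1552264)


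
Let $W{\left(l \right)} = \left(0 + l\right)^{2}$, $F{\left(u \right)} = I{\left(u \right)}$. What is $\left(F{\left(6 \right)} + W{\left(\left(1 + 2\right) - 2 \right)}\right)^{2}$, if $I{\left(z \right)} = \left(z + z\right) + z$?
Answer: $361$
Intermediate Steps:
$I{\left(z \right)} = 3 z$ ($I{\left(z \right)} = 2 z + z = 3 z$)
$F{\left(u \right)} = 3 u$
$W{\left(l \right)} = l^{2}$
$\left(F{\left(6 \right)} + W{\left(\left(1 + 2\right) - 2 \right)}\right)^{2} = \left(3 \cdot 6 + \left(\left(1 + 2\right) - 2\right)^{2}\right)^{2} = \left(18 + \left(3 - 2\right)^{2}\right)^{2} = \left(18 + 1^{2}\right)^{2} = \left(18 + 1\right)^{2} = 19^{2} = 361$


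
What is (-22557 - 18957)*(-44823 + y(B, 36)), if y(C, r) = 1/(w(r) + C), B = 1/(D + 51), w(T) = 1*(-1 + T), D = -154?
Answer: 197242768569/106 ≈ 1.8608e+9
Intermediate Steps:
w(T) = -1 + T
B = -1/103 (B = 1/(-154 + 51) = 1/(-103) = -1/103 ≈ -0.0097087)
y(C, r) = 1/(-1 + C + r) (y(C, r) = 1/((-1 + r) + C) = 1/(-1 + C + r))
(-22557 - 18957)*(-44823 + y(B, 36)) = (-22557 - 18957)*(-44823 + 1/(-1 - 1/103 + 36)) = -41514*(-44823 + 1/(3604/103)) = -41514*(-44823 + 103/3604) = -41514*(-161541989/3604) = 197242768569/106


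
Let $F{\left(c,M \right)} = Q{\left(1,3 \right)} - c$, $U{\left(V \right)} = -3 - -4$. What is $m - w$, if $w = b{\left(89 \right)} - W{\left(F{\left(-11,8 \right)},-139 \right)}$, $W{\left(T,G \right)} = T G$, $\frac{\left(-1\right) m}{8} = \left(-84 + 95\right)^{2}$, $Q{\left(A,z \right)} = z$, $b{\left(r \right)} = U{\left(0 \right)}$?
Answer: $-2915$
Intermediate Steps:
$U{\left(V \right)} = 1$ ($U{\left(V \right)} = -3 + 4 = 1$)
$b{\left(r \right)} = 1$
$m = -968$ ($m = - 8 \left(-84 + 95\right)^{2} = - 8 \cdot 11^{2} = \left(-8\right) 121 = -968$)
$F{\left(c,M \right)} = 3 - c$
$W{\left(T,G \right)} = G T$
$w = 1947$ ($w = 1 - - 139 \left(3 - -11\right) = 1 - - 139 \left(3 + 11\right) = 1 - \left(-139\right) 14 = 1 - -1946 = 1 + 1946 = 1947$)
$m - w = -968 - 1947 = -2915$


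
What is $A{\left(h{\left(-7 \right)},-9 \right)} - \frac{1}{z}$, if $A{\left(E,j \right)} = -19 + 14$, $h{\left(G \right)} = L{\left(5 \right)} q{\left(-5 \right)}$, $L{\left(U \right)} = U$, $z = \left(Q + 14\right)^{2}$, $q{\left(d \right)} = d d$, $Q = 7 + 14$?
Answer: $- \frac{6126}{1225} \approx -5.0008$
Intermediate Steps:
$Q = 21$
$q{\left(d \right)} = d^{2}$
$z = 1225$ ($z = \left(21 + 14\right)^{2} = 35^{2} = 1225$)
$h{\left(G \right)} = 125$ ($h{\left(G \right)} = 5 \left(-5\right)^{2} = 5 \cdot 25 = 125$)
$A{\left(E,j \right)} = -5$
$A{\left(h{\left(-7 \right)},-9 \right)} - \frac{1}{z} = -5 - \frac{1}{1225} = - \frac{6126}{1225}$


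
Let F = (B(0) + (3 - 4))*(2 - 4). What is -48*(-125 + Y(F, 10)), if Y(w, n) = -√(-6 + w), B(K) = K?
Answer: 6000 + 96*I ≈ 6000.0 + 96.0*I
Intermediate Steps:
F = 2 (F = (0 + (3 - 4))*(2 - 4) = (0 - 1)*(-2) = -1*(-2) = 2)
-48*(-125 + Y(F, 10)) = -48*(-125 - √(-6 + 2)) = -48*(-125 - √(-4)) = -48*(-125 - 2*I) = 6000 + 96*I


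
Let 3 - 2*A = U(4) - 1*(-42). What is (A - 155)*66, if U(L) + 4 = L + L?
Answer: -11649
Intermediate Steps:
U(L) = -4 + 2*L (U(L) = -4 + (L + L) = -4 + 2*L)
A = -43/2 (A = 3/2 - ((-4 + 2*4) - 1*(-42))/2 = 3/2 - ((-4 + 8) + 42)/2 = 3/2 - (4 + 42)/2 = 3/2 - ½*46 = 3/2 - 23 = -43/2 ≈ -21.500)
(A - 155)*66 = (-43/2 - 155)*66 = -353/2*66 = -11649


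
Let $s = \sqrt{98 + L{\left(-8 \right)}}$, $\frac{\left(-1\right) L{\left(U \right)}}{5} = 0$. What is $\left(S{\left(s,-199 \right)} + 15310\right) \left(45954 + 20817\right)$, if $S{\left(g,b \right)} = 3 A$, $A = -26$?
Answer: $1017055872$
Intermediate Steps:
$L{\left(U \right)} = 0$ ($L{\left(U \right)} = \left(-5\right) 0 = 0$)
$s = 7 \sqrt{2}$ ($s = \sqrt{98 + 0} = \sqrt{98} = 7 \sqrt{2} \approx 9.8995$)
$S{\left(g,b \right)} = -78$ ($S{\left(g,b \right)} = 3 \left(-26\right) = -78$)
$\left(S{\left(s,-199 \right)} + 15310\right) \left(45954 + 20817\right) = \left(-78 + 15310\right) \left(45954 + 20817\right) = 15232 \cdot 66771 = 1017055872$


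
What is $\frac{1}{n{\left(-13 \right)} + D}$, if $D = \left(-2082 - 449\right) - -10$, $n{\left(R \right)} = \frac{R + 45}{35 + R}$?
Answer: $- \frac{11}{27715} \approx -0.0003969$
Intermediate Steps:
$n{\left(R \right)} = \frac{45 + R}{35 + R}$
$D = -2521$ ($D = \left(-2082 - 449\right) + 10 = -2531 + 10 = -2521$)
$\frac{1}{n{\left(-13 \right)} + D} = \frac{1}{\frac{45 - 13}{35 - 13} - 2521} = \frac{1}{\frac{1}{22} \cdot 32 - 2521} = \frac{1}{\frac{16}{11} - 2521} = \frac{1}{- \frac{27715}{11}} = - \frac{11}{27715}$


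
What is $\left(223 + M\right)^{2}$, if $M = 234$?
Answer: $208849$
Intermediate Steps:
$\left(223 + M\right)^{2} = \left(223 + 234\right)^{2} = 457^{2} = 208849$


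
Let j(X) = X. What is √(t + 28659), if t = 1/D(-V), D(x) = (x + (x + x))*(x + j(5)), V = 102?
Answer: √2805464935822/9894 ≈ 169.29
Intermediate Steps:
D(x) = 3*x*(5 + x) (D(x) = (x + (x + x))*(x + 5) = (x + 2*x)*(5 + x) = (3*x)*(5 + x) = 3*x*(5 + x))
t = 1/29682 (t = 1/(3*(-1*102)*(5 - 1*102)) = 1/(3*(-102)*(5 - 102)) = 1/(3*(-102)*(-97)) = 1/29682 ≈ 3.3690e-5)
√(t + 28659) = √(1/29682 + 28659) = √(850656439/29682) = √2805464935822/9894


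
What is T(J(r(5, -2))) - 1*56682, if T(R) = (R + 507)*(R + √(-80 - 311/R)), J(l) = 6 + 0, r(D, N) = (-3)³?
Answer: -53604 + 171*I*√4746/2 ≈ -53604.0 + 5890.2*I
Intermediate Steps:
r(D, N) = -27
J(l) = 6
T(R) = (507 + R)*(R + √(-80 - 311/R))
T(J(r(5, -2))) - 1*56682 = (6² + 507*6 + 507*√(-80 - 311/6) + 6*√(-80 - 311/6)) - 1*56682 = (36 + 3042 + 507*√(-80 - 311*⅙) + 6*√(-80 - 311*⅙)) - 56682 = (36 + 3042 + 507*√(-80 - 311/6) + 6*√(-80 - 311/6)) - 56682 = (36 + 3042 + 507*√(-791/6) + 6*√(-791/6)) - 56682 = (36 + 3042 + 507*(I*√4746/6) + 6*(I*√4746/6)) - 56682 = (36 + 3042 + 169*I*√4746/2 + I*√4746) - 56682 = (3078 + 171*I*√4746/2) - 56682 = -53604 + 171*I*√4746/2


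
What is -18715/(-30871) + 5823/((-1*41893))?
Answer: 604265662/1293278803 ≈ 0.46724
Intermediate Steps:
-18715/(-30871) + 5823/((-1*41893)) = -18715*(-1/30871) + 5823/(-41893) = 18715/30871 + 5823*(-1/41893) = 18715/30871 - 5823/41893 = 604265662/1293278803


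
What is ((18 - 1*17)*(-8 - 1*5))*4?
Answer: -52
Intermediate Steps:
((18 - 1*17)*(-8 - 1*5))*4 = ((18 - 17)*(-8 - 5))*4 = (1*(-13))*4 = -13*4 = -52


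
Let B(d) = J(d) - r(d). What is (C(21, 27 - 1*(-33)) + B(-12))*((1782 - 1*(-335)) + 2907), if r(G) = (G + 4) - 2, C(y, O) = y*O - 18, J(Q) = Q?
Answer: 6229760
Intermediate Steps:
C(y, O) = -18 + O*y (C(y, O) = O*y - 18 = -18 + O*y)
r(G) = 2 + G (r(G) = (4 + G) - 2 = 2 + G)
B(d) = -2 (B(d) = d - (2 + d) = d + (-2 - d) = -2)
(C(21, 27 - 1*(-33)) + B(-12))*((1782 - 1*(-335)) + 2907) = ((-18 + (27 - 1*(-33))*21) - 2)*((1782 - 1*(-335)) + 2907) = ((-18 + (27 + 33)*21) - 2)*((1782 + 335) + 2907) = ((-18 + 60*21) - 2)*(2117 + 2907) = ((-18 + 1260) - 2)*5024 = (1242 - 2)*5024 = 1240*5024 = 6229760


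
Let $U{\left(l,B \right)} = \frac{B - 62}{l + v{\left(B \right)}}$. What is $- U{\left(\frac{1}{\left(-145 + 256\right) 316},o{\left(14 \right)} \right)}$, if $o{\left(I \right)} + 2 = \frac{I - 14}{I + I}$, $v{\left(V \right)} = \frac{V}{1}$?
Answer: $- \frac{2244864}{70151} \approx -32.0$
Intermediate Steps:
$v{\left(V \right)} = V$ ($v{\left(V \right)} = V 1 = V$)
$o{\left(I \right)} = -2 + \frac{-14 + I}{2 I}$ ($o{\left(I \right)} = -2 + \frac{I - 14}{I + I} = -2 + \frac{-14 + I}{2 I}$)
$U{\left(l,B \right)} = \frac{-62 + B}{B + l}$ ($U{\left(l,B \right)} = \frac{B - 62}{l + B} = \frac{-62 + B}{B + l}$)
$- U{\left(\frac{1}{\left(-145 + 256\right) 316},o{\left(14 \right)} \right)} = - \frac{-62 - \left(\frac{3}{2} + \frac{7}{14}\right)}{\left(- \frac{3}{2} - \frac{7}{14}\right) + \frac{1}{\left(-145 + 256\right) 316}} = - \frac{-62 - 2}{\left(- \frac{3}{2} - \frac{1}{2}\right) + \frac{1}{111} \cdot \frac{1}{316}} = - \frac{-62 - 2}{-2 + \frac{1}{35076}} = - \frac{-64}{- \frac{70151}{35076}} = - \frac{\left(-35076\right) \left(-64\right)}{70151} = \left(-1\right) \frac{2244864}{70151} = - \frac{2244864}{70151}$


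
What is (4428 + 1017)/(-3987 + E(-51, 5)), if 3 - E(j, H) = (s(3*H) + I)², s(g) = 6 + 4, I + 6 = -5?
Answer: -1089/797 ≈ -1.3664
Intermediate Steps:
I = -11 (I = -6 - 5 = -11)
s(g) = 10
E(j, H) = 2 (E(j, H) = 3 - (10 - 11)² = 3 - 1*(-1)² = 3 - 1*1 = 3 - 1 = 2)
(4428 + 1017)/(-3987 + E(-51, 5)) = (4428 + 1017)/(-3987 + 2) = 5445/(-3985) = 5445*(-1/3985) = -1089/797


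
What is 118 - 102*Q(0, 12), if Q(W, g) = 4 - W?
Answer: -290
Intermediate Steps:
118 - 102*Q(0, 12) = 118 - 102*(4 - 1*0) = 118 - 102*(4 + 0) = 118 - 102*4 = 118 - 408 = -290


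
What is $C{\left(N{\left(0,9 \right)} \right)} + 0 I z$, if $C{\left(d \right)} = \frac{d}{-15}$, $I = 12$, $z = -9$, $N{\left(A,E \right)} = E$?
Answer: $- \frac{3}{5} \approx -0.6$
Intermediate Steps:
$C{\left(d \right)} = - \frac{d}{15}$ ($C{\left(d \right)} = d \left(- \frac{1}{15}\right) = - \frac{d}{15}$)
$C{\left(N{\left(0,9 \right)} \right)} + 0 I z = \left(- \frac{1}{15}\right) 9 + 0 \cdot 12 \left(-9\right) = - \frac{3}{5} + 0 \left(-9\right) = - \frac{3}{5} + 0 = - \frac{3}{5}$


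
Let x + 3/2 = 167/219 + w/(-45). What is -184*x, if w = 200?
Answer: 626428/657 ≈ 953.47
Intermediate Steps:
x = -6809/1314 (x = -3/2 + (167/219 + 200/(-45)) = -3/2 + (167*(1/219) + 200*(-1/45)) = -3/2 + (167/219 - 40/9) = -3/2 - 2419/657 = -6809/1314 ≈ -5.1819)
-184*x = -184*(-6809/1314) = 626428/657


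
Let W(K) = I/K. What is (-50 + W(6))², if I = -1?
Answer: 90601/36 ≈ 2516.7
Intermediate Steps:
W(K) = -1/K
(-50 + W(6))² = (-50 - 1/6)² = (-50 - 1*⅙)² = (-50 - ⅙)² = (-301/6)² = 90601/36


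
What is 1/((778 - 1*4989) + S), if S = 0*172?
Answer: -1/4211 ≈ -0.00023747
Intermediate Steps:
S = 0
1/((778 - 1*4989) + S) = 1/((778 - 1*4989) + 0) = 1/((778 - 4989) + 0) = 1/(-4211 + 0) = 1/(-4211) = -1/4211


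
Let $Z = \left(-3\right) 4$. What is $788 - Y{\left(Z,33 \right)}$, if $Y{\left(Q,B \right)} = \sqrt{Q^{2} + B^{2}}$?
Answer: $788 - 3 \sqrt{137} \approx 752.89$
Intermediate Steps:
$Z = -12$
$Y{\left(Q,B \right)} = \sqrt{B^{2} + Q^{2}}$
$788 - Y{\left(Z,33 \right)} = 788 - \sqrt{33^{2} + \left(-12\right)^{2}} = 788 - \sqrt{1089 + 144} = 788 - \sqrt{1233} = 788 - 3 \sqrt{137}$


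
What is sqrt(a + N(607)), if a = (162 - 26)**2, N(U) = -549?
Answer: sqrt(17947) ≈ 133.97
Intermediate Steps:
a = 18496 (a = 136**2 = 18496)
sqrt(a + N(607)) = sqrt(18496 - 549) = sqrt(17947)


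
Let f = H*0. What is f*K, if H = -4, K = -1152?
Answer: 0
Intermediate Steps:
f = 0 (f = -4*0 = 0)
f*K = 0*(-1152) = 0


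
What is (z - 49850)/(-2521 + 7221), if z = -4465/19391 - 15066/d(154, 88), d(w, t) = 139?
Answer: -134655913091/12668140300 ≈ -10.629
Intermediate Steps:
z = -292765441/2695349 (z = -4465/19391 - 15066/139 = -292765441/2695349 ≈ -108.62)
(z - 49850)/(-2521 + 7221) = (-292765441/2695349 - 49850)/(-2521 + 7221) = -134655913091/2695349/4700 = -134655913091/2695349*1/4700 = -134655913091/12668140300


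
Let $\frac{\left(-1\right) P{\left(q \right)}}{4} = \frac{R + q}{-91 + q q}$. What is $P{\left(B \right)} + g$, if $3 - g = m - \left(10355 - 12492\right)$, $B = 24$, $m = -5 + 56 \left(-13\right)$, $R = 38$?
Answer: $- \frac{679733}{485} \approx -1401.5$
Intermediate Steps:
$m = -733$ ($m = -5 - 728 = -733$)
$P{\left(q \right)} = - \frac{4 \left(38 + q\right)}{-91 + q^{2}}$ ($P{\left(q \right)} = - 4 \frac{38 + q}{-91 + q q} = - 4 \frac{38 + q}{-91 + q^{2}} = - \frac{4 \left(38 + q\right)}{-91 + q^{2}}$)
$g = -1401$ ($g = 3 - \left(-733 - \left(10355 - 12492\right)\right) = 3 - \left(-733 - -2137\right) = 3 - \left(-733 + 2137\right) = 3 - 1404 = -1401$)
$P{\left(B \right)} + g = \frac{4 \left(-38 - 24\right)}{-91 + 24^{2}} - 1401 = \frac{4 \left(-38 - 24\right)}{-91 + 576} - 1401 = 4 \cdot \frac{1}{485} \left(-62\right) - 1401 = - \frac{248}{485} - 1401 = - \frac{679733}{485}$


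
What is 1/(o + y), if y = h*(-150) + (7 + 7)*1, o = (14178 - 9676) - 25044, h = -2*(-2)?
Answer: -1/21128 ≈ -4.7331e-5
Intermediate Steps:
h = 4
o = -20542 (o = 4502 - 25044 = -20542)
y = -586 (y = 4*(-150) + (7 + 7)*1 = -600 + 14*1 = -600 + 14 = -586)
1/(o + y) = 1/(-20542 - 586) = 1/(-21128) = -1/21128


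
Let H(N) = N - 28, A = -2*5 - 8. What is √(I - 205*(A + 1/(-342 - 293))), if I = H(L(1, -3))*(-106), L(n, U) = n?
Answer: √105682415/127 ≈ 80.946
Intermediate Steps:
A = -18 (A = -10 - 8 = -18)
H(N) = -28 + N
I = 2862 (I = (-28 + 1)*(-106) = -27*(-106) = 2862)
√(I - 205*(A + 1/(-342 - 293))) = √(2862 - 205*(-18 + 1/(-342 - 293))) = √(2862 - 205*(-18 + 1/(-635))) = √(2862 - 205*(-18 - 1/635)) = √(2862 - 205*(-11431/635)) = √(2862 + 468671/127) = √(832145/127) = √105682415/127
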